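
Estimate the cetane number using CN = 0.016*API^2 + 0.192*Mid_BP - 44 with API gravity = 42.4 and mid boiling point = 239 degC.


CN = 0.016 * 42.4^2 + 0.192 * 239 - 44
CN = 28.76416 + 45.888 - 44 = 30.65216

30.65216


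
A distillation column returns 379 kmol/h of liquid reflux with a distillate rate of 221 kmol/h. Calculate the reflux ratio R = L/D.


Reflux ratio definition: R = L / D (liquid returned / distillate withdrawn)
L = 379 kmol/h, D = 221 kmol/h
R = 379 / 221 = 1.715

1.715


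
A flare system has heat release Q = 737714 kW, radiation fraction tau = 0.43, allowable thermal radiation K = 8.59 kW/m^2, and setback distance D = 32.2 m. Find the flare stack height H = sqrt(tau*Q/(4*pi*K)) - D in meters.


tau*Q/(4*pi*K) = 0.43 * 737714 / (4 * pi * 8.59) = 2938.69
sqrt(2938.69) = 54.2097
H = 54.2097 - 32.2 = 22.01

22.01 m


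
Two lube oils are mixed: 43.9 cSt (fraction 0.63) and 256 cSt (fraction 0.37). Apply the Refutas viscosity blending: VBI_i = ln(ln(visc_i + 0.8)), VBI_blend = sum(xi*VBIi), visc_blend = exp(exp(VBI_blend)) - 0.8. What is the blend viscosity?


Refutas method: VBN_i = 14.534*ln(ln(visc_i + 0.8)) + 10.975, blended linearly by mass fraction; since VBN is linear in VBI_i = ln(ln(visc_i + 0.8)) and the fractions sum to 1, blend VBI directly: visc = exp(exp(VBI_blend)) - 0.8
VBI_1 = ln(ln(43.9 + 0.8)) = 1.33499
VBI_2 = ln(ln(256 + 0.8)) = 1.71349
VBI_blend = 0.63 * 1.33499 + 0.37 * 1.71349 = 1.47503
visc_blend = exp(exp(1.47503)) - 0.8 = 78.34

78.34 cSt


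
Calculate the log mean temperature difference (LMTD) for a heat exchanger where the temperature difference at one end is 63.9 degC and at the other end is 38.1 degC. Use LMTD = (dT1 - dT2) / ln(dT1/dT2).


LMTD = (dT1 - dT2) / ln(dT1/dT2)
= (63.9 - 38.1) / ln(63.9 / 38.1) = 25.8 / 0.517105 = 49.89

49.89 degC


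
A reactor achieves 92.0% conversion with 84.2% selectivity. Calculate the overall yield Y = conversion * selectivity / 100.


Overall yield = conversion (%) * selectivity (%) / 100
Conversion = 92.0%, Selectivity = 84.2%
Y = 92.0 * 84.2 / 100
= 77.464 %

77.464 %


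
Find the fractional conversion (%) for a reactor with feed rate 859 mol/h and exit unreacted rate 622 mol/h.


X = (F_in - F_out) / F_in * 100
Moles reacted = 859 - 622 = 237
X = 237 / 859 * 100
= 0.2759 * 100
= 27.59 %

27.59 %


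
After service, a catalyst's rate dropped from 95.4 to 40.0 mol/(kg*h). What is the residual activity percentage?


Activity (%) = (rate_used / rate_fresh) * 100
rate_used = 40.0, rate_fresh = 95.4
= (40.0 / 95.4) * 100
= 0.4193 * 100 = 41.93

41.93 %


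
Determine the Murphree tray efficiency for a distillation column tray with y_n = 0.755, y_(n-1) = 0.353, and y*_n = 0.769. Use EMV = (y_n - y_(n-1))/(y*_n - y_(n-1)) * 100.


Murphree vapor efficiency: EMV = (y_n - y_(n-1)) / (y*_n - y_(n-1)) * 100
EMV = (0.755 - 0.353) / (0.769 - 0.353) * 100 = 0.402 / 0.416 * 100 = 96.63

96.63 %


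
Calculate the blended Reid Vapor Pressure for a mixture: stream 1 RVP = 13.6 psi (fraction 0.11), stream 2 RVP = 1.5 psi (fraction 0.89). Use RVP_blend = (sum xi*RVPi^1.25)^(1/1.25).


Chevron index: RVP_blend = (sum xi*RVPi^1.25)^(1/1.25)
RVP^1.25 terms: 0.11 * 13.6^1.25 + 0.89 * 1.5^1.25 = 4.35029
RVP_blend = 4.35029^(1/1.25) = 3.242

3.242 psi


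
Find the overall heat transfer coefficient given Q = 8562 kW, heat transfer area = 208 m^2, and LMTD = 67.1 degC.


From Q = U*A*LMTD, U = Q / (A * LMTD)
U = 8562 / (208 * 67.1) = 8562 / 13956.8 = 0.6135

0.6135 kW/(m^2*K)


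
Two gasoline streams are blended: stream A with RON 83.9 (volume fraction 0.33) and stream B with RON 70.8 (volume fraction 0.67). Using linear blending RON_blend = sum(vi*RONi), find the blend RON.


Linear blending: RON_blend = sum(vi * RONi)
Contribution 1: 0.33 * 83.9 = 27.687
Contribution 2: 0.67 * 70.8 = 47.436
RON_blend = 27.687 + 47.436 = 75.123

75.123


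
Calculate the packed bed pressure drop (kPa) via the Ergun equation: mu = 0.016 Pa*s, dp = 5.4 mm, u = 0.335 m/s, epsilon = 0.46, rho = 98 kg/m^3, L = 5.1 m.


dp = 5.4 mm = 0.0054 m
Viscous term = 150*0.016*0.335*(1-0.46)^2 / (0.0054^2*0.46^3) = 82600.5
Inertial term = 1.75*98*0.335^2*(1-0.46) / (0.0054*0.46^3) = 19773.3
dP/L = 82600.5 + 19773.3 = 102374 Pa/m
dP = 102374 * 5.1 / 1000 = 522.1 kPa

522.1 kPa


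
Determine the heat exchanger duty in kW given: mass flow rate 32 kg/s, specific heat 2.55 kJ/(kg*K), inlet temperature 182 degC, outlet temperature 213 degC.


Q = m_dot * cp * delta_T
delta_T = 213 - 182 = 31 K
Q = 32 * 2.55 * 31
= 81.6 * 31
= 2529.6 kW

2529.6 kW


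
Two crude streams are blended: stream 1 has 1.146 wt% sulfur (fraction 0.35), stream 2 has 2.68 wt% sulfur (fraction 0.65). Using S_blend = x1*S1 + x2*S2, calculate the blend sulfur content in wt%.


Linear sulfur blending: S_blend = x1*S1 + x2*S2
Contribution 1: 0.35 * 1.146 = 0.4011 wt%
Contribution 2: 0.65 * 2.68 = 1.742 wt%
S_blend = 0.4011 + 1.742 = 2.1431

2.1431 wt%


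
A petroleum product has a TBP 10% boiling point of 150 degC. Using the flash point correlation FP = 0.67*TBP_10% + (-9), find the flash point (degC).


FP = 0.67 * 150 + (-9) = 91.5

91.5 degC


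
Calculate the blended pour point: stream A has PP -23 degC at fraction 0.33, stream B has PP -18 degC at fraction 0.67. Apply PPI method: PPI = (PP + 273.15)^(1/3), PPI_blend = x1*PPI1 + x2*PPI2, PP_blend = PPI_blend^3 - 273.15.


PPI_1 = (-23 + 273.15)^(1/3) = 6.300865
PPI_2 = (-18 + 273.15)^(1/3) = 6.342569
PPI_blend = 0.33 * 6.300865 + 0.67 * 6.342569 = 6.328807
PP_blend = 6.328807^3 - 273.15 = 253.4928 - 273.15 = -19.66

-19.66 degC


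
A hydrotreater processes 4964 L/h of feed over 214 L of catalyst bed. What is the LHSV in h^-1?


LHSV = volumetric feed rate / catalyst volume
= 4964 L/h / 214 L
= 23.20 h^-1

23.20 h^-1


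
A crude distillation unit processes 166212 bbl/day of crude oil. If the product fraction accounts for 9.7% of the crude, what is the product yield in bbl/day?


Crude throughput = 166212 bbl/day
Fraction yield = 9.7%
yield = throughput * fraction / 100
yield = 166212 * 9.7 / 100 = 16122.564

16122.564 bbl/day


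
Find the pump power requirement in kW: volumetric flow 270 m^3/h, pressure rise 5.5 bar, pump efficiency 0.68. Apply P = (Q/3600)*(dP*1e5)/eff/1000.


Q = 270 / 3600 = 0.075 m^3/s
P = 0.075 * (5.5 * 1e5) / 0.68 / 1000 = 60.66

60.66 kW


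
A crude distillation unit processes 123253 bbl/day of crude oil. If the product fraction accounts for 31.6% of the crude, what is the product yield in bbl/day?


Crude throughput = 123253 bbl/day
Fraction yield = 31.6%
yield = throughput * fraction / 100
yield = 123253 * 31.6 / 100 = 38947.948

38947.948 bbl/day


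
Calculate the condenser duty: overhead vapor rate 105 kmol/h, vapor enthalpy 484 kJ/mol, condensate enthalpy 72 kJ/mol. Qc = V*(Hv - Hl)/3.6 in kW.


Qc = 105 * (484 - 72) / 3.6 = 105 * 412 / 3.6 = 12020

12020 kW


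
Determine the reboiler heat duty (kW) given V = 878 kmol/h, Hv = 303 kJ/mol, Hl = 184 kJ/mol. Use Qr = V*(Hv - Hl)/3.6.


Qr = 878 * (303 - 184) / 3.6 = 878 * 119 / 3.6 = 29020

29020 kW


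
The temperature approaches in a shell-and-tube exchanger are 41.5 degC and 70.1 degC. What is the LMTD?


LMTD = (dT1 - dT2) / ln(dT1/dT2)
= (41.5 - 70.1) / ln(41.5 / 70.1) = -28.6 / -0.524229 = 54.56

54.56 degC


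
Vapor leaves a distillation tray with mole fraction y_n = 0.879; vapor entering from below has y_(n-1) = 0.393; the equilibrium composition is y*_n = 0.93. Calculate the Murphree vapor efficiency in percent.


Murphree vapor efficiency: EMV = (y_n - y_(n-1)) / (y*_n - y_(n-1)) * 100
EMV = (0.879 - 0.393) / (0.93 - 0.393) * 100 = 0.486 / 0.537 * 100 = 90.50

90.50 %


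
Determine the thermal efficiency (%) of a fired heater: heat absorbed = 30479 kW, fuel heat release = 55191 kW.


Furnace efficiency = Q_absorbed / Q_fuel * 100
= 30479 / 55191 * 100 = 55.22

55.22 %


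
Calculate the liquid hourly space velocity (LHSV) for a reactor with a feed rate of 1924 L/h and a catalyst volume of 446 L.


LHSV = volumetric feed rate / catalyst volume
= 1924 L/h / 446 L
= 4.314 h^-1

4.314 h^-1


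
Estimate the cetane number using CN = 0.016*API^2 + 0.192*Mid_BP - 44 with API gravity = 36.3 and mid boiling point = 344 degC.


CN = 0.016 * 36.3^2 + 0.192 * 344 - 44
CN = 21.08304 + 66.048 - 44 = 43.13104

43.13104


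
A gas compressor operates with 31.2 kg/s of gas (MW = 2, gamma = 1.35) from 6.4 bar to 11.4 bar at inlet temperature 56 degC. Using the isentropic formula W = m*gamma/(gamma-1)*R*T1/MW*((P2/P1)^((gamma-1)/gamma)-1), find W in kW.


Isentropic work: W = m*(gamma/(gamma-1))*(R*T1/MW)*((P2/P1)^((gamma-1)/gamma) - 1)
T1 = 56 + 273.15 = 329.15 K
Pressure ratio = 11.4 / 6.4 = 1.78125
Exponent = (1.35 - 1)/1.35 = 0.259259
(P2/P1)^exp - 1 = 1.78125^0.259259 - 1 = 0.161456
W = 31.2 * 1.35 / 0.35 * 8.314 * 329.15 / 2 * 0.161456 = 26590

26590 kW


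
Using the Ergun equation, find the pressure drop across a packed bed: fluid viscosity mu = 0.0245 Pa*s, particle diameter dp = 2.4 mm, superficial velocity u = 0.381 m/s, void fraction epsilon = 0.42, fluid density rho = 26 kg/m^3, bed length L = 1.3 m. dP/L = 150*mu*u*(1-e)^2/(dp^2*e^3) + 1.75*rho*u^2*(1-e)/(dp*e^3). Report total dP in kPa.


dp = 2.4 mm = 0.0024 m
Viscous term = 150*0.0245*0.381*(1-0.42)^2 / (0.0024^2*0.42^3) = 1103740
Inertial term = 1.75*26*0.381^2*(1-0.42) / (0.0024*0.42^3) = 21544.2
dP/L = 1103740 + 21544.2 = 1125280 Pa/m
dP = 1125280 * 1.3 / 1000 = 1463 kPa

1463 kPa


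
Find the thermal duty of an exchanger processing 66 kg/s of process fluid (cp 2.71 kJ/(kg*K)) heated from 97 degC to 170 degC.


Q = m_dot * cp * delta_T
delta_T = 170 - 97 = 73 K
Q = 66 * 2.71 * 73
= 178.86 * 73
= 13056.78 kW

13056.78 kW


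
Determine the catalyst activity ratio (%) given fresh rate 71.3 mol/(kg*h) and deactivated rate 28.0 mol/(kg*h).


Activity (%) = (rate_used / rate_fresh) * 100
rate_used = 28.0, rate_fresh = 71.3
= (28.0 / 71.3) * 100
= 0.3927 * 100 = 39.27

39.27 %


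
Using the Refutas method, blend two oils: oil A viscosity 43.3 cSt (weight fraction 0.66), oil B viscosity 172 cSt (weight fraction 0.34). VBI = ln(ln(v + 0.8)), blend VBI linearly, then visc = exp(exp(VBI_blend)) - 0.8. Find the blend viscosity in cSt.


Refutas method: VBN_i = 14.534*ln(ln(visc_i + 0.8)) + 10.975, blended linearly by mass fraction; since VBN is linear in VBI_i = ln(ln(visc_i + 0.8)) and the fractions sum to 1, blend VBI directly: visc = exp(exp(VBI_blend)) - 0.8
VBI_1 = ln(ln(43.3 + 0.8)) = 1.33143
VBI_2 = ln(ln(172 + 0.8)) = 1.63941
VBI_blend = 0.66 * 1.33143 + 0.34 * 1.63941 = 1.43614
visc_blend = exp(exp(1.43614)) - 0.8 = 66.18

66.18 cSt


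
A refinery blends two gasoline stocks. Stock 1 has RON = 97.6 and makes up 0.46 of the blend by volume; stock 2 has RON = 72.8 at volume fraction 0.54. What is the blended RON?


Linear blending: RON_blend = sum(vi * RONi)
Contribution 1: 0.46 * 97.6 = 44.896
Contribution 2: 0.54 * 72.8 = 39.312
RON_blend = 44.896 + 39.312 = 84.208

84.208


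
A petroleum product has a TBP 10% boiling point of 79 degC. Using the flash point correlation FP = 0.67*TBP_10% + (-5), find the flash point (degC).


FP = 0.67 * 79 + (-5) = 47.93

47.93 degC


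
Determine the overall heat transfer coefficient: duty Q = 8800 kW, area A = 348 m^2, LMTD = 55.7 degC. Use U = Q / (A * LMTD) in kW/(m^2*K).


From Q = U*A*LMTD, U = Q / (A * LMTD)
U = 8800 / (348 * 55.7) = 8800 / 19383.6 = 0.4540

0.4540 kW/(m^2*K)


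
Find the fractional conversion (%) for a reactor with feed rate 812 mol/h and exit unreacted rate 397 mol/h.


X = (F_in - F_out) / F_in * 100
Moles reacted = 812 - 397 = 415
X = 415 / 812 * 100
= 0.5111 * 100
= 51.11 %

51.11 %


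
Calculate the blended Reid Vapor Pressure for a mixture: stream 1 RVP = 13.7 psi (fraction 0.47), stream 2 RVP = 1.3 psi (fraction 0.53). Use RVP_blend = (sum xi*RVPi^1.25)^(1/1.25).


Chevron index: RVP_blend = (sum xi*RVPi^1.25)^(1/1.25)
RVP^1.25 terms: 0.47 * 13.7^1.25 + 0.53 * 1.3^1.25 = 13.1236
RVP_blend = 13.1236^(1/1.25) = 7.842

7.842 psi


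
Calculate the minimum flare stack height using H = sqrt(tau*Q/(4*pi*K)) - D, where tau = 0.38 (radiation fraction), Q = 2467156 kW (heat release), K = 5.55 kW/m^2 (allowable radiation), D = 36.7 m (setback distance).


tau*Q/(4*pi*K) = 0.38 * 2467156 / (4 * pi * 5.55) = 13442.4
sqrt(13442.4) = 115.941
H = 115.941 - 36.7 = 79.24

79.24 m


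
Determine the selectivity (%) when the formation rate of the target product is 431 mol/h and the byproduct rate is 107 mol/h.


Selectivity = desired / (desired + undesired) * 100
Total products = 431 + 107 = 538 mol/h
S = 431 / 538 * 100
= 0.8011 * 100
= 80.11 %

80.11 %


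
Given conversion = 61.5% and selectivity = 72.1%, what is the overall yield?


Overall yield = conversion (%) * selectivity (%) / 100
Conversion = 61.5%, Selectivity = 72.1%
Y = 61.5 * 72.1 / 100
= 44.3415 %

44.3415 %


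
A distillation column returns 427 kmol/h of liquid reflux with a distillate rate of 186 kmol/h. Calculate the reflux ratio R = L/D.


Reflux ratio definition: R = L / D (liquid returned / distillate withdrawn)
L = 427 kmol/h, D = 186 kmol/h
R = 427 / 186 = 2.296

2.296


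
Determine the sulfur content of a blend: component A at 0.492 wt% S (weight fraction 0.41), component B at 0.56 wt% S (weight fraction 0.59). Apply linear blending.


Linear sulfur blending: S_blend = x1*S1 + x2*S2
Contribution 1: 0.41 * 0.492 = 0.20172 wt%
Contribution 2: 0.59 * 0.56 = 0.3304 wt%
S_blend = 0.20172 + 0.3304 = 0.53212

0.53212 wt%


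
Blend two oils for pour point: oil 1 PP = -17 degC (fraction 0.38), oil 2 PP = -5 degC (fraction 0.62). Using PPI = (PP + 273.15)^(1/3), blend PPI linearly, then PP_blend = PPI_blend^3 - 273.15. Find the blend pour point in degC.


PPI_1 = (-17 + 273.15)^(1/3) = 6.350844
PPI_2 = (-5 + 273.15)^(1/3) = 6.448508
PPI_blend = 0.38 * 6.350844 + 0.62 * 6.448508 = 6.411396
PP_blend = 6.411396^3 - 273.15 = 263.5468 - 273.15 = -9.6

-9.6 degC


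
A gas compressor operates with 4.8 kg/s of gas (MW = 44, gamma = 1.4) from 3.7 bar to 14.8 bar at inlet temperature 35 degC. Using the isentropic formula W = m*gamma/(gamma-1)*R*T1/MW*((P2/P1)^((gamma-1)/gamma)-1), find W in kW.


Isentropic work: W = m*(gamma/(gamma-1))*(R*T1/MW)*((P2/P1)^((gamma-1)/gamma) - 1)
T1 = 35 + 273.15 = 308.15 K
Pressure ratio = 14.8 / 3.7 = 4
Exponent = (1.4 - 1)/1.4 = 0.285714
(P2/P1)^exp - 1 = 4^0.285714 - 1 = 0.485994
W = 4.8 * 1.4 / 0.4 * 8.314 * 308.15 / 44 * 0.485994 = 475.4

475.4 kW


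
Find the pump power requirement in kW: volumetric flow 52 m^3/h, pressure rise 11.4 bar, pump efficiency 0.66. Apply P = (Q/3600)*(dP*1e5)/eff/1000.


Q = 52 / 3600 = 0.0144444 m^3/s
P = 0.0144444 * (11.4 * 1e5) / 0.66 / 1000 = 24.95

24.95 kW


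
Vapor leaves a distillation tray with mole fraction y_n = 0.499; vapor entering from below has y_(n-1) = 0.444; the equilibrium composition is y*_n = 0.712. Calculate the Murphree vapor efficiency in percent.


Murphree vapor efficiency: EMV = (y_n - y_(n-1)) / (y*_n - y_(n-1)) * 100
EMV = (0.499 - 0.444) / (0.712 - 0.444) * 100 = 0.055 / 0.268 * 100 = 20.52

20.52 %


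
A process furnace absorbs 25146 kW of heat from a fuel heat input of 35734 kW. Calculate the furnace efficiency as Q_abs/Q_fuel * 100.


Furnace efficiency = Q_absorbed / Q_fuel * 100
= 25146 / 35734 * 100 = 70.37

70.37 %


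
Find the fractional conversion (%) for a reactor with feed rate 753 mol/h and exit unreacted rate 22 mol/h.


X = (F_in - F_out) / F_in * 100
Moles reacted = 753 - 22 = 731
X = 731 / 753 * 100
= 0.9708 * 100
= 97.08 %

97.08 %


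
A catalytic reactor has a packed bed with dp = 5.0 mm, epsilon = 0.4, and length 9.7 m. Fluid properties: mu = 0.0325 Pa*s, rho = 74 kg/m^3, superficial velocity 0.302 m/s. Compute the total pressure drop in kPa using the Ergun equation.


dp = 5.0 mm = 0.005 m
Viscous term = 150*0.0325*0.302*(1-0.4)^2 / (0.005^2*0.4^3) = 331256
Inertial term = 1.75*74*0.302^2*(1-0.4) / (0.005*0.4^3) = 22145.5
dP/L = 331256 + 22145.5 = 353402 Pa/m
dP = 353402 * 9.7 / 1000 = 3428 kPa

3428 kPa


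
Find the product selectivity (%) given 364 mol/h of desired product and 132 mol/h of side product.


Selectivity = desired / (desired + undesired) * 100
Total products = 364 + 132 = 496 mol/h
S = 364 / 496 * 100
= 0.7339 * 100
= 73.39 %

73.39 %


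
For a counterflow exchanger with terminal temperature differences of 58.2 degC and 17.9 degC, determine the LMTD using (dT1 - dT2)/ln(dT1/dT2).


LMTD = (dT1 - dT2) / ln(dT1/dT2)
= (58.2 - 17.9) / ln(58.2 / 17.9) = 40.3 / 1.17908 = 34.18

34.18 degC


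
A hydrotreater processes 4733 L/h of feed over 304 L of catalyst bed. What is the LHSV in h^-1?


LHSV = volumetric feed rate / catalyst volume
= 4733 L/h / 304 L
= 15.57 h^-1

15.57 h^-1


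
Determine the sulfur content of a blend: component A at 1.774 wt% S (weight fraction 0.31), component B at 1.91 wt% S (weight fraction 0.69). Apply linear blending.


Linear sulfur blending: S_blend = x1*S1 + x2*S2
Contribution 1: 0.31 * 1.774 = 0.54994 wt%
Contribution 2: 0.69 * 1.91 = 1.3179 wt%
S_blend = 0.54994 + 1.3179 = 1.86784

1.86784 wt%


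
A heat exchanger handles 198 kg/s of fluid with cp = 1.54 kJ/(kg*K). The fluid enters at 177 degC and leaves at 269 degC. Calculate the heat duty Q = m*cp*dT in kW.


Q = m_dot * cp * delta_T
delta_T = 269 - 177 = 92 K
Q = 198 * 1.54 * 92
= 304.92 * 92
= 28052.64 kW

28052.64 kW


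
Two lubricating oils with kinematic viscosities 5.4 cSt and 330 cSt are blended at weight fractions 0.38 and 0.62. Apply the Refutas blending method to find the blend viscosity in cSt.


Refutas method: VBN_i = 14.534*ln(ln(visc_i + 0.8)) + 10.975, blended linearly by mass fraction; since VBN is linear in VBI_i = ln(ln(visc_i + 0.8)) and the fractions sum to 1, blend VBI directly: visc = exp(exp(VBI_blend)) - 0.8
VBI_1 = ln(ln(5.4 + 0.8)) = 0.601333
VBI_2 = ln(ln(330 + 0.8)) = 1.75812
VBI_blend = 0.38 * 0.601333 + 0.62 * 1.75812 = 1.31854
visc_blend = exp(exp(1.31854)) - 0.8 = 41.21

41.21 cSt


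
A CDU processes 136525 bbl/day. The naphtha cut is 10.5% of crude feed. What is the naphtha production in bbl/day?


Crude throughput = 136525 bbl/day
Fraction yield = 10.5%
yield = throughput * fraction / 100
yield = 136525 * 10.5 / 100 = 14335.125

14335.125 bbl/day


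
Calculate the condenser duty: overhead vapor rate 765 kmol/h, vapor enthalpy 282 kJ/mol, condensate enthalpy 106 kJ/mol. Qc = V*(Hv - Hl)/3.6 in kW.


Qc = 765 * (282 - 106) / 3.6 = 765 * 176 / 3.6 = 37400

37400 kW


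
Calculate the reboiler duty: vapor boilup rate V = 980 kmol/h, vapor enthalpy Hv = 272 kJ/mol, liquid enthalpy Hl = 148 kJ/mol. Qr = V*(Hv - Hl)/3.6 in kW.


Qr = 980 * (272 - 148) / 3.6 = 980 * 124 / 3.6 = 33760

33760 kW


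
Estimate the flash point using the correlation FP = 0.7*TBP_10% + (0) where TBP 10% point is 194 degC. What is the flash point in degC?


FP = 0.7 * 194 + (0) = 135.8

135.8 degC


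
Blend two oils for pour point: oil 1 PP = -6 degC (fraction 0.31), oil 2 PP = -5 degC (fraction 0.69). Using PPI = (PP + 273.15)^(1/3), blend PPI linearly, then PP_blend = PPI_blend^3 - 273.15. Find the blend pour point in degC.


PPI_1 = (-6 + 273.15)^(1/3) = 6.440482
PPI_2 = (-5 + 273.15)^(1/3) = 6.448508
PPI_blend = 0.31 * 6.440482 + 0.69 * 6.448508 = 6.44602
PP_blend = 6.44602^3 - 273.15 = 267.8397 - 273.15 = -5.31

-5.31 degC


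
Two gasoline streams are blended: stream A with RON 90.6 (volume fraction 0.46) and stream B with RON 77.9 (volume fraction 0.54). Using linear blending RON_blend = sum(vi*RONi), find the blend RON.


Linear blending: RON_blend = sum(vi * RONi)
Contribution 1: 0.46 * 90.6 = 41.676
Contribution 2: 0.54 * 77.9 = 42.066
RON_blend = 41.676 + 42.066 = 83.742

83.742


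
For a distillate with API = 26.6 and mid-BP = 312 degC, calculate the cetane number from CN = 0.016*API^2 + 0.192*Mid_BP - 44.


CN = 0.016 * 26.6^2 + 0.192 * 312 - 44
CN = 11.32096 + 59.904 - 44 = 27.22496

27.22496


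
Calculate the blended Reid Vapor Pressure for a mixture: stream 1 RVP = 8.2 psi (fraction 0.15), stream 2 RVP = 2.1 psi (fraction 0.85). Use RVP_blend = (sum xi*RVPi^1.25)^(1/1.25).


Chevron index: RVP_blend = (sum xi*RVPi^1.25)^(1/1.25)
RVP^1.25 terms: 0.15 * 8.2^1.25 + 0.85 * 2.1^1.25 = 4.2302
RVP_blend = 4.2302^(1/1.25) = 3.170

3.170 psi


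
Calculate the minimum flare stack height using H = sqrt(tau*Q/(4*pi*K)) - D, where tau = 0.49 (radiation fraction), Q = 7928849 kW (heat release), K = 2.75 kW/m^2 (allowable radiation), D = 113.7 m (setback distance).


tau*Q/(4*pi*K) = 0.49 * 7928849 / (4 * pi * 2.75) = 112425
sqrt(112425) = 335.298
H = 335.298 - 113.7 = 221.6

221.6 m


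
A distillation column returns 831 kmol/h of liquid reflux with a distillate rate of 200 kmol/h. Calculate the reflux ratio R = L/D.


Reflux ratio definition: R = L / D (liquid returned / distillate withdrawn)
L = 831 kmol/h, D = 200 kmol/h
R = 831 / 200 = 4.155

4.155


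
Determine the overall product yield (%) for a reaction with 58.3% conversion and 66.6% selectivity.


Overall yield = conversion (%) * selectivity (%) / 100
Conversion = 58.3%, Selectivity = 66.6%
Y = 58.3 * 66.6 / 100
= 38.8278 %

38.8278 %


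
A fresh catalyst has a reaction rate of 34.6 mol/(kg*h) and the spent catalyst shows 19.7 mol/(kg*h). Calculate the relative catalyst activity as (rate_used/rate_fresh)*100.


Activity (%) = (rate_used / rate_fresh) * 100
rate_used = 19.7, rate_fresh = 34.6
= (19.7 / 34.6) * 100
= 0.5694 * 100 = 56.94

56.94 %


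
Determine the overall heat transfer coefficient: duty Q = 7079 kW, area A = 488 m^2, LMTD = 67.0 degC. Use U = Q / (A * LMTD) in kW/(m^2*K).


From Q = U*A*LMTD, U = Q / (A * LMTD)
U = 7079 / (488 * 67.0) = 7079 / 32696 = 0.2165

0.2165 kW/(m^2*K)


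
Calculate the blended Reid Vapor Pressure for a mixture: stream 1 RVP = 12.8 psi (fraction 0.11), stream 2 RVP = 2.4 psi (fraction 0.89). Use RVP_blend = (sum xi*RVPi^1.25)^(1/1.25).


Chevron index: RVP_blend = (sum xi*RVPi^1.25)^(1/1.25)
RVP^1.25 terms: 0.11 * 12.8^1.25 + 0.89 * 2.4^1.25 = 5.32181
RVP_blend = 5.32181^(1/1.25) = 3.809

3.809 psi


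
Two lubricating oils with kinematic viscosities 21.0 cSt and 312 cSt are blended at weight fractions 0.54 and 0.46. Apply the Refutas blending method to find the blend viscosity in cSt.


Refutas method: VBN_i = 14.534*ln(ln(visc_i + 0.8)) + 10.975, blended linearly by mass fraction; since VBN is linear in VBI_i = ln(ln(visc_i + 0.8)) and the fractions sum to 1, blend VBI directly: visc = exp(exp(VBI_blend)) - 0.8
VBI_1 = ln(ln(21.0 + 0.8)) = 1.12555
VBI_2 = ln(ln(312 + 0.8)) = 1.74843
VBI_blend = 0.54 * 1.12555 + 0.46 * 1.74843 = 1.41207
visc_blend = exp(exp(1.41207)) - 0.8 = 59.81

59.81 cSt


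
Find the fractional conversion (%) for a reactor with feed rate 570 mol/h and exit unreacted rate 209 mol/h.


X = (F_in - F_out) / F_in * 100
Moles reacted = 570 - 209 = 361
X = 361 / 570 * 100
= 0.6333 * 100
= 63.33 %

63.33 %


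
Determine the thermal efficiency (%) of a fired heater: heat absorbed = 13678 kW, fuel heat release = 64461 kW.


Furnace efficiency = Q_absorbed / Q_fuel * 100
= 13678 / 64461 * 100 = 21.22

21.22 %


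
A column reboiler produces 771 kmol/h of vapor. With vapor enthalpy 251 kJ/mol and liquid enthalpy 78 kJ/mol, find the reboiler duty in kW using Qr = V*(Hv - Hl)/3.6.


Qr = 771 * (251 - 78) / 3.6 = 771 * 173 / 3.6 = 37050

37050 kW


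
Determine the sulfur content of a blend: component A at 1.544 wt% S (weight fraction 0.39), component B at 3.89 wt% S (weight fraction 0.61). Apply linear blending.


Linear sulfur blending: S_blend = x1*S1 + x2*S2
Contribution 1: 0.39 * 1.544 = 0.60216 wt%
Contribution 2: 0.61 * 3.89 = 2.3729 wt%
S_blend = 0.60216 + 2.3729 = 2.97506

2.97506 wt%


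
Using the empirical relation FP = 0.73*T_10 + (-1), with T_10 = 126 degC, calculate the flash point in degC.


FP = 0.73 * 126 + (-1) = 90.98

90.98 degC


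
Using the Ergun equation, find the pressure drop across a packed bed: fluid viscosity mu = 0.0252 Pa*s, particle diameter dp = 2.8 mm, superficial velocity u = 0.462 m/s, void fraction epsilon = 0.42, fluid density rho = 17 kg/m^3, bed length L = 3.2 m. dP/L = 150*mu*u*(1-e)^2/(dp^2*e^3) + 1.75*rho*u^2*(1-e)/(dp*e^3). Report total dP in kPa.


dp = 2.8 mm = 0.0028 m
Viscous term = 150*0.0252*0.462*(1-0.42)^2 / (0.0028^2*0.42^3) = 1011410
Inertial term = 1.75*17*0.462^2*(1-0.42) / (0.0028*0.42^3) = 17753.9
dP/L = 1011410 + 17753.9 = 1029160 Pa/m
dP = 1029160 * 3.2 / 1000 = 3293 kPa

3293 kPa


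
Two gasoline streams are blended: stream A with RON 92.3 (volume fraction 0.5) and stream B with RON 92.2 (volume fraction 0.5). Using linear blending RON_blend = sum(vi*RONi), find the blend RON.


Linear blending: RON_blend = sum(vi * RONi)
Contribution 1: 0.5 * 92.3 = 46.15
Contribution 2: 0.5 * 92.2 = 46.1
RON_blend = 46.15 + 46.1 = 92.25

92.25


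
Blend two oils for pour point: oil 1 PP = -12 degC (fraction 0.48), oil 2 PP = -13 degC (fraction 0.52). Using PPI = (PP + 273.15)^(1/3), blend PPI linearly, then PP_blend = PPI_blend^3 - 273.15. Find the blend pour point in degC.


PPI_1 = (-12 + 273.15)^(1/3) = 6.391901
PPI_2 = (-13 + 273.15)^(1/3) = 6.383731
PPI_blend = 0.48 * 6.391901 + 0.52 * 6.383731 = 6.387653
PP_blend = 6.387653^3 - 273.15 = 260.6297 - 273.15 = -12.52

-12.52 degC


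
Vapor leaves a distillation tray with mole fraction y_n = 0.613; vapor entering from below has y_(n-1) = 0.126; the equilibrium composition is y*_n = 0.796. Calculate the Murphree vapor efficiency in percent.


Murphree vapor efficiency: EMV = (y_n - y_(n-1)) / (y*_n - y_(n-1)) * 100
EMV = (0.613 - 0.126) / (0.796 - 0.126) * 100 = 0.487 / 0.67 * 100 = 72.69

72.69 %


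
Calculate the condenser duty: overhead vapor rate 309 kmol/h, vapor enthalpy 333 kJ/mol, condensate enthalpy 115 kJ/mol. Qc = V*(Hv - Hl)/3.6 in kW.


Qc = 309 * (333 - 115) / 3.6 = 309 * 218 / 3.6 = 18710

18710 kW


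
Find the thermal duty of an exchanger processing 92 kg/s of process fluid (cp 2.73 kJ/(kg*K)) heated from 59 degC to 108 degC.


Q = m_dot * cp * delta_T
delta_T = 108 - 59 = 49 K
Q = 92 * 2.73 * 49
= 251.16 * 49
= 12306.84 kW

12306.84 kW


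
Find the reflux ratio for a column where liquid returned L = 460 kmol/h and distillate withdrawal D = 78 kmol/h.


Reflux ratio definition: R = L / D (liquid returned / distillate withdrawn)
L = 460 kmol/h, D = 78 kmol/h
R = 460 / 78 = 5.897

5.897


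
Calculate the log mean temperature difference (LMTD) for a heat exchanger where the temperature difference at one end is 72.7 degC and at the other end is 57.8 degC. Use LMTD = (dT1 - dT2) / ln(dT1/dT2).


LMTD = (dT1 - dT2) / ln(dT1/dT2)
= (72.7 - 57.8) / ln(72.7 / 57.8) = 14.9 / 0.229353 = 64.97

64.97 degC


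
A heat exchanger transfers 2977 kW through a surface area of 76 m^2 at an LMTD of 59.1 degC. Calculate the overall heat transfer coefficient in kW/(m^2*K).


From Q = U*A*LMTD, U = Q / (A * LMTD)
U = 2977 / (76 * 59.1) = 2977 / 4491.6 = 0.6628

0.6628 kW/(m^2*K)


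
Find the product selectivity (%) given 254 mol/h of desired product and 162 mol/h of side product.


Selectivity = desired / (desired + undesired) * 100
Total products = 254 + 162 = 416 mol/h
S = 254 / 416 * 100
= 0.6106 * 100
= 61.06 %

61.06 %


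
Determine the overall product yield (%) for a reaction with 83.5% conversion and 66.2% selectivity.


Overall yield = conversion (%) * selectivity (%) / 100
Conversion = 83.5%, Selectivity = 66.2%
Y = 83.5 * 66.2 / 100
= 55.277 %

55.277 %


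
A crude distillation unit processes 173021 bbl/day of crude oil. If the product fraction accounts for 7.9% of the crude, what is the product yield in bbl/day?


Crude throughput = 173021 bbl/day
Fraction yield = 7.9%
yield = throughput * fraction / 100
yield = 173021 * 7.9 / 100 = 13668.659

13668.659 bbl/day


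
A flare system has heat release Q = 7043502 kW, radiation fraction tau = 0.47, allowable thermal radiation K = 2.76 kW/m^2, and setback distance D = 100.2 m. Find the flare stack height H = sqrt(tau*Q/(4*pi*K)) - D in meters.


tau*Q/(4*pi*K) = 0.47 * 7043502 / (4 * pi * 2.76) = 95448.2
sqrt(95448.2) = 308.947
H = 308.947 - 100.2 = 208.7

208.7 m


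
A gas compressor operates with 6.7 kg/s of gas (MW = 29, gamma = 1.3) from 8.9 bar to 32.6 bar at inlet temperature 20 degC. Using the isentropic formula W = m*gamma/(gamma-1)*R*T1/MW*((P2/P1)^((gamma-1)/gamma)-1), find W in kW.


Isentropic work: W = m*(gamma/(gamma-1))*(R*T1/MW)*((P2/P1)^((gamma-1)/gamma) - 1)
T1 = 20 + 273.15 = 293.15 K
Pressure ratio = 32.6 / 8.9 = 3.66292
Exponent = (1.3 - 1)/1.3 = 0.230769
(P2/P1)^exp - 1 = 3.66292^0.230769 - 1 = 0.349317
W = 6.7 * 1.3 / 0.3 * 8.314 * 293.15 / 29 * 0.349317 = 852.4

852.4 kW


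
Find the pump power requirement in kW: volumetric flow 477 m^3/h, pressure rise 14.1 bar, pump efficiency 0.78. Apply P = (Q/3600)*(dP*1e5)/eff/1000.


Q = 477 / 3600 = 0.1325 m^3/s
P = 0.1325 * (14.1 * 1e5) / 0.78 / 1000 = 239.5

239.5 kW


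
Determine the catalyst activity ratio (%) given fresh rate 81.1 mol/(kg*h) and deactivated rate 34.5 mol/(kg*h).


Activity (%) = (rate_used / rate_fresh) * 100
rate_used = 34.5, rate_fresh = 81.1
= (34.5 / 81.1) * 100
= 0.4254 * 100 = 42.54

42.54 %


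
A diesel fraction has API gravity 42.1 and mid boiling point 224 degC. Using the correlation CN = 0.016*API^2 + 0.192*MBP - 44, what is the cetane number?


CN = 0.016 * 42.1^2 + 0.192 * 224 - 44
CN = 28.35856 + 43.008 - 44 = 27.36656

27.36656


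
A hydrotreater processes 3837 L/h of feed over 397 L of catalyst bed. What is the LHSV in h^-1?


LHSV = volumetric feed rate / catalyst volume
= 3837 L/h / 397 L
= 9.665 h^-1

9.665 h^-1


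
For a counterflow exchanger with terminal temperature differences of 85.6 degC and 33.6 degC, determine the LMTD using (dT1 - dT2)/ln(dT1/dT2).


LMTD = (dT1 - dT2) / ln(dT1/dT2)
= (85.6 - 33.6) / ln(85.6 / 33.6) = 52 / 0.935159 = 55.61

55.61 degC


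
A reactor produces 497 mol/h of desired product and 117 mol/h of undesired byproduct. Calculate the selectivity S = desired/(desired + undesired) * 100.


Selectivity = desired / (desired + undesired) * 100
Total products = 497 + 117 = 614 mol/h
S = 497 / 614 * 100
= 0.8094 * 100
= 80.94 %

80.94 %


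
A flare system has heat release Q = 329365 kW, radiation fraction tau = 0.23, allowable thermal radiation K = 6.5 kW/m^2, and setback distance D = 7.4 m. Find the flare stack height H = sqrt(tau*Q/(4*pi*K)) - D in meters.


tau*Q/(4*pi*K) = 0.23 * 329365 / (4 * pi * 6.5) = 927.432
sqrt(927.432) = 30.4538
H = 30.4538 - 7.4 = 23.05

23.05 m


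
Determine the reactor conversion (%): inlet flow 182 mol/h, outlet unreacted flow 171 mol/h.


X = (F_in - F_out) / F_in * 100
Moles reacted = 182 - 171 = 11
X = 11 / 182 * 100
= 0.06044 * 100
= 6.044 %

6.044 %


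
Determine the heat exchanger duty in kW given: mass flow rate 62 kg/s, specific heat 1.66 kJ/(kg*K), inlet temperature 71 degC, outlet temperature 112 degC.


Q = m_dot * cp * delta_T
delta_T = 112 - 71 = 41 K
Q = 62 * 1.66 * 41
= 102.92 * 41
= 4219.72 kW

4219.72 kW


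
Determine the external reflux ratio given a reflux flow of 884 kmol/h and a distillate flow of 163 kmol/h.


Reflux ratio definition: R = L / D (liquid returned / distillate withdrawn)
L = 884 kmol/h, D = 163 kmol/h
R = 884 / 163 = 5.423

5.423


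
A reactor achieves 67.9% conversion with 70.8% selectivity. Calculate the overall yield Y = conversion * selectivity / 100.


Overall yield = conversion (%) * selectivity (%) / 100
Conversion = 67.9%, Selectivity = 70.8%
Y = 67.9 * 70.8 / 100
= 48.0732 %

48.0732 %


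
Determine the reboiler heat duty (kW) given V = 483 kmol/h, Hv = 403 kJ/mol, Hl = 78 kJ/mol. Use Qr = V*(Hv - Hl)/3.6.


Qr = 483 * (403 - 78) / 3.6 = 483 * 325 / 3.6 = 43600

43600 kW


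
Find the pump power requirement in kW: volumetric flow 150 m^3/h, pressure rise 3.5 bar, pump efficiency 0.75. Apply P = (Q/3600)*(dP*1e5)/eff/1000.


Q = 150 / 3600 = 0.0416667 m^3/s
P = 0.0416667 * (3.5 * 1e5) / 0.75 / 1000 = 19.44

19.44 kW


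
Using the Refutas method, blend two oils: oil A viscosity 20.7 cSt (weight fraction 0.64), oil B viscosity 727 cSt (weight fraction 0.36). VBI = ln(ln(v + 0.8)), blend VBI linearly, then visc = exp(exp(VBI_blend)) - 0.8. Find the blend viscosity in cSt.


Refutas method: VBN_i = 14.534*ln(ln(visc_i + 0.8)) + 10.975, blended linearly by mass fraction; since VBN is linear in VBI_i = ln(ln(visc_i + 0.8)) and the fractions sum to 1, blend VBI directly: visc = exp(exp(VBI_blend)) - 0.8
VBI_1 = ln(ln(20.7 + 0.8)) = 1.12104
VBI_2 = ln(ln(727 + 0.8)) = 1.88556
VBI_blend = 0.64 * 1.12104 + 0.36 * 1.88556 = 1.39627
visc_blend = exp(exp(1.39627)) - 0.8 = 56.03

56.03 cSt


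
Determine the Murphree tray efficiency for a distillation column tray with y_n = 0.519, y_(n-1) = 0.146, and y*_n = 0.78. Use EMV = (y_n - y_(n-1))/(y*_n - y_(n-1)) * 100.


Murphree vapor efficiency: EMV = (y_n - y_(n-1)) / (y*_n - y_(n-1)) * 100
EMV = (0.519 - 0.146) / (0.78 - 0.146) * 100 = 0.373 / 0.634 * 100 = 58.83

58.83 %


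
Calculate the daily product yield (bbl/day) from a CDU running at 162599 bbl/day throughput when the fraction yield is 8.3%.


Crude throughput = 162599 bbl/day
Fraction yield = 8.3%
yield = throughput * fraction / 100
yield = 162599 * 8.3 / 100 = 13495.717

13495.717 bbl/day


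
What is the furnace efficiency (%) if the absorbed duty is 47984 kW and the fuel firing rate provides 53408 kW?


Furnace efficiency = Q_absorbed / Q_fuel * 100
= 47984 / 53408 * 100 = 89.84

89.84 %


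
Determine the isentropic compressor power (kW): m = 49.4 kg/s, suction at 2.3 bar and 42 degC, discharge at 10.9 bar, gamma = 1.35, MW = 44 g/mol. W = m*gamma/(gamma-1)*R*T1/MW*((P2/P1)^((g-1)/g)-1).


Isentropic work: W = m*(gamma/(gamma-1))*(R*T1/MW)*((P2/P1)^((gamma-1)/gamma) - 1)
T1 = 42 + 273.15 = 315.15 K
Pressure ratio = 10.9 / 2.3 = 4.73913
Exponent = (1.35 - 1)/1.35 = 0.259259
(P2/P1)^exp - 1 = 4.73913^0.259259 - 1 = 0.496859
W = 49.4 * 1.35 / 0.35 * 8.314 * 315.15 / 44 * 0.496859 = 5638

5638 kW


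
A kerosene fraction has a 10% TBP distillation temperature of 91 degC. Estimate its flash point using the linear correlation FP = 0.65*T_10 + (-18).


FP = 0.65 * 91 + (-18) = 41.15

41.15 degC


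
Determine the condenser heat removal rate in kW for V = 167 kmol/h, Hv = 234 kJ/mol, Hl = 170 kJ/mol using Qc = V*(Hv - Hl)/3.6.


Qc = 167 * (234 - 170) / 3.6 = 167 * 64 / 3.6 = 2969

2969 kW


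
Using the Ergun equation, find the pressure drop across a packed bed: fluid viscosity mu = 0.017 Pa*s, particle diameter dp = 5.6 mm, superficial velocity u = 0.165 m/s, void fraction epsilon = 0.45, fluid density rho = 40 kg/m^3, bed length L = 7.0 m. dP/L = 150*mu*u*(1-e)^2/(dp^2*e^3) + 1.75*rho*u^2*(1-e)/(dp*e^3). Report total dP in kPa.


dp = 5.6 mm = 0.0056 m
Viscous term = 150*0.017*0.165*(1-0.45)^2 / (0.0056^2*0.45^3) = 44538.5
Inertial term = 1.75*40*0.165^2*(1-0.45) / (0.0056*0.45^3) = 2054.01
dP/L = 44538.5 + 2054.01 = 46592.5 Pa/m
dP = 46592.5 * 7.0 / 1000 = 326.1 kPa

326.1 kPa


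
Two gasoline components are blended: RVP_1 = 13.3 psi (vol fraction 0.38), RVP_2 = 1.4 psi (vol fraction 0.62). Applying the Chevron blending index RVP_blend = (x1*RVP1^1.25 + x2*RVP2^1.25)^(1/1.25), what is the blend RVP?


Chevron index: RVP_blend = (sum xi*RVPi^1.25)^(1/1.25)
RVP^1.25 terms: 0.38 * 13.3^1.25 + 0.62 * 1.4^1.25 = 10.5957
RVP_blend = 10.5957^(1/1.25) = 6.609

6.609 psi


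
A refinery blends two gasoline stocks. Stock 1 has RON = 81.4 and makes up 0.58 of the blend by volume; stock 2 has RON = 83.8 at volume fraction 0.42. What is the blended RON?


Linear blending: RON_blend = sum(vi * RONi)
Contribution 1: 0.58 * 81.4 = 47.212
Contribution 2: 0.42 * 83.8 = 35.196
RON_blend = 47.212 + 35.196 = 82.408

82.408


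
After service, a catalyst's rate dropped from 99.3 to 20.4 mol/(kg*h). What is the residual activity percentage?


Activity (%) = (rate_used / rate_fresh) * 100
rate_used = 20.4, rate_fresh = 99.3
= (20.4 / 99.3) * 100
= 0.2054 * 100 = 20.54

20.54 %


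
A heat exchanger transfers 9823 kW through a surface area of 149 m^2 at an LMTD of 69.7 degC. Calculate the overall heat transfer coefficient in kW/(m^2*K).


From Q = U*A*LMTD, U = Q / (A * LMTD)
U = 9823 / (149 * 69.7) = 9823 / 10385.3 = 0.9459

0.9459 kW/(m^2*K)


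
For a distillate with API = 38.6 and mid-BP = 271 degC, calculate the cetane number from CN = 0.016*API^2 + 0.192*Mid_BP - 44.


CN = 0.016 * 38.6^2 + 0.192 * 271 - 44
CN = 23.83936 + 52.032 - 44 = 31.87136

31.87136


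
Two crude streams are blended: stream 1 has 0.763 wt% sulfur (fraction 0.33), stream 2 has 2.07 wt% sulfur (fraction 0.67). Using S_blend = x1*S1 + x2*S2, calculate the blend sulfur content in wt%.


Linear sulfur blending: S_blend = x1*S1 + x2*S2
Contribution 1: 0.33 * 0.763 = 0.25179 wt%
Contribution 2: 0.67 * 2.07 = 1.3869 wt%
S_blend = 0.25179 + 1.3869 = 1.63869

1.63869 wt%


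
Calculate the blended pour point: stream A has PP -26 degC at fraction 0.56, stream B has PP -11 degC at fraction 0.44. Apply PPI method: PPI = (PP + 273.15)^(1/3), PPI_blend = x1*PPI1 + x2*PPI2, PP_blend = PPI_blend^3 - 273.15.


PPI_1 = (-26 + 273.15)^(1/3) = 6.275575
PPI_2 = (-11 + 273.15)^(1/3) = 6.400049
PPI_blend = 0.56 * 6.275575 + 0.44 * 6.400049 = 6.330344
PP_blend = 6.330344^3 - 273.15 = 253.6775 - 273.15 = -19.47

-19.47 degC


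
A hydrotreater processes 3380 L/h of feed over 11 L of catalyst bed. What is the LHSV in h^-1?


LHSV = volumetric feed rate / catalyst volume
= 3380 L/h / 11 L
= 307.3 h^-1

307.3 h^-1


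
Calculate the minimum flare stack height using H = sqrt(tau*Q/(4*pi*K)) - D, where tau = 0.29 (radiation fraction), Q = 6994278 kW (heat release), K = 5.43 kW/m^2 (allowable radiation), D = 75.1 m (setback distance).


tau*Q/(4*pi*K) = 0.29 * 6994278 / (4 * pi * 5.43) = 29725.6
sqrt(29725.6) = 172.411
H = 172.411 - 75.1 = 97.31

97.31 m


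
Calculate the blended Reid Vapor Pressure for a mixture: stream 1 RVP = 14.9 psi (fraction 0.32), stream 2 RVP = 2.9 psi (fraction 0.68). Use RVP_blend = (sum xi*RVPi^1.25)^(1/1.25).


Chevron index: RVP_blend = (sum xi*RVPi^1.25)^(1/1.25)
RVP^1.25 terms: 0.32 * 14.9^1.25 + 0.68 * 2.9^1.25 = 11.9411
RVP_blend = 11.9411^(1/1.25) = 7.272

7.272 psi


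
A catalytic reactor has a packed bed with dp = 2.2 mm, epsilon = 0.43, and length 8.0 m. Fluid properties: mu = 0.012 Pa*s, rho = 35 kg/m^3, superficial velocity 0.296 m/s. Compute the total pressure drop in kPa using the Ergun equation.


dp = 2.2 mm = 0.0022 m
Viscous term = 150*0.012*0.296*(1-0.43)^2 / (0.0022^2*0.43^3) = 449845
Inertial term = 1.75*35*0.296^2*(1-0.43) / (0.0022*0.43^3) = 17487.8
dP/L = 449845 + 17487.8 = 467333 Pa/m
dP = 467333 * 8.0 / 1000 = 3739 kPa

3739 kPa


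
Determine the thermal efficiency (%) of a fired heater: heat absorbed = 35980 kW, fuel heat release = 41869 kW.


Furnace efficiency = Q_absorbed / Q_fuel * 100
= 35980 / 41869 * 100 = 85.93

85.93 %


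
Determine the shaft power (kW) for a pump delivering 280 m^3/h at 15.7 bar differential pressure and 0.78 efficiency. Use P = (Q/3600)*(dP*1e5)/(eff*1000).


Q = 280 / 3600 = 0.0777778 m^3/s
P = 0.0777778 * (15.7 * 1e5) / 0.78 / 1000 = 156.6

156.6 kW


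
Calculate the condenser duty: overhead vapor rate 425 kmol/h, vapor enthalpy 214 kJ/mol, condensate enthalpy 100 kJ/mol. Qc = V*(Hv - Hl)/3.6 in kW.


Qc = 425 * (214 - 100) / 3.6 = 425 * 114 / 3.6 = 13460

13460 kW
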